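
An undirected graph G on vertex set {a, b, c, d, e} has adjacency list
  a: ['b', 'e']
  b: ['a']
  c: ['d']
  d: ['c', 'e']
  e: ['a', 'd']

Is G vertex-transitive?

No

Automorphisms preserve degree, but G has vertices of degree 1 and vertices of degree 2; no automorphism maps one to the other, so G is not vertex-transitive.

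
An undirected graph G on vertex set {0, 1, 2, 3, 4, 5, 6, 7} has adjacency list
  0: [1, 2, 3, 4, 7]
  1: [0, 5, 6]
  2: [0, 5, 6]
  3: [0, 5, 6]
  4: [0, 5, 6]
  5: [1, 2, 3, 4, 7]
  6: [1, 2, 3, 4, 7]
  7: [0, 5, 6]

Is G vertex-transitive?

No

Automorphisms preserve degree, but G has vertices of degree 3 and vertices of degree 5; no automorphism maps one to the other, so G is not vertex-transitive.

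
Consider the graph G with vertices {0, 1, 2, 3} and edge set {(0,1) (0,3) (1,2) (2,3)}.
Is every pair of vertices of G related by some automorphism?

Yes

G is 2-regular and bipartite on 2^2 = 4 vertices with girth 4; it is the hypercube graph Q_2. The symmetry group of the 2-cube is the hyperoctahedral group B_2 = Z_2 ≀ S_2, of order 2^2·2! = 8. This group acts transitively on the 4 vertices.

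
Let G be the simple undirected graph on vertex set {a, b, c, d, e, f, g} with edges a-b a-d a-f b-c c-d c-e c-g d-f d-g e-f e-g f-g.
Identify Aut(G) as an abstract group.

The degree sequence is [3, 2, 4, 4, 3, 4, 4]. Checking the degree-preserving permutations of the vertex set shows that none except the identity preserves every edge, so Aut(G) is trivial.

the trivial group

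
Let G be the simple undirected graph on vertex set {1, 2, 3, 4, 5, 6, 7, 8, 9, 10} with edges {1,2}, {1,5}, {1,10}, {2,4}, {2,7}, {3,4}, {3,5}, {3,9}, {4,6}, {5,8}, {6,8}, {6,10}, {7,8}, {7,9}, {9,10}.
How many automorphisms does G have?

120

G is 3-regular on 10 vertices with no triangles and no 4-cycles (girth 5): this is the Petersen graph. It is a classical fact that the Petersen graph has automorphism group S_5 (order 120), arising from its description as the Kneser graph K(5,2).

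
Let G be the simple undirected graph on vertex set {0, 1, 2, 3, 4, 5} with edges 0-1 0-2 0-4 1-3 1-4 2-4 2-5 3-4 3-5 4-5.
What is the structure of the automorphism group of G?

D_5

Vertex 4 is the unique vertex of degree 5; the remaining 5 vertices each have degree 3 and induce a cycle, so G is the wheel on 6 vertices with hub 4. With the hub fixed, the remaining symmetry is that of the rim cycle C_5, giving the dihedral group D_5.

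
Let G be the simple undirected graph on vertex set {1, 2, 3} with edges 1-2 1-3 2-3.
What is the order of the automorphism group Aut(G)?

Every vertex has degree 2, so G is the complete graph K_3. Any permutation of the 3 vertices preserves K_3, so Aut(K_3) = S_3 of order 3! = 6.

6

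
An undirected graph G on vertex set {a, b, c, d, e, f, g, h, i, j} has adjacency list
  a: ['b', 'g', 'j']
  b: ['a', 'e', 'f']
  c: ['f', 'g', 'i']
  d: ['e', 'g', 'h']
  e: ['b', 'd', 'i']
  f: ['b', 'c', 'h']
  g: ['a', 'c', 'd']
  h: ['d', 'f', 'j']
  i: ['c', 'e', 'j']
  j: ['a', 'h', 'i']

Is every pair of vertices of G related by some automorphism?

Yes

G is 3-regular on 10 vertices with no triangles and no 4-cycles (girth 5): this is the Petersen graph. Viewing the Petersen graph as the Kneser graph K(5,2) — vertices are 2-subsets of {1,…,5}, edges join disjoint pairs — its automorphisms are exactly the permutations of the 5-element set, so Aut ≅ S_5 of order 120. Under this action every vertex can be carried to every other, so G is vertex-transitive.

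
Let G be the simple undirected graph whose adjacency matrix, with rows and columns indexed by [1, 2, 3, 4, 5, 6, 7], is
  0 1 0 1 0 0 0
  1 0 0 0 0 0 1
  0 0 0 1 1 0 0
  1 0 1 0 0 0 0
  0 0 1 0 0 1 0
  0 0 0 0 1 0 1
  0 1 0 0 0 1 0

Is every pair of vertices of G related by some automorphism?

Yes

Every vertex has degree 2 and the graph is connected, so G is the 7-cycle C_7. The automorphisms of the 7-cycle are exactly the symmetries of a regular 7-gon: the dihedral group D_7, |D_7| = 14. Under this action every vertex can be carried to every other, so G is vertex-transitive.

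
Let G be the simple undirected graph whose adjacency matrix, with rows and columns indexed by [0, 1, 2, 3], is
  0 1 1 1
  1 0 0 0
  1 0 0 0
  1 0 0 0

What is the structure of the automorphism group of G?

Vertex 0 has degree 3 and every other vertex has degree 1, so G is the star K_{1,3} with centre 0. Any automorphism fixes the centre and permutes the 3 leaves freely, so Aut(G) ≅ S_3 of order 3! = 6.

S_3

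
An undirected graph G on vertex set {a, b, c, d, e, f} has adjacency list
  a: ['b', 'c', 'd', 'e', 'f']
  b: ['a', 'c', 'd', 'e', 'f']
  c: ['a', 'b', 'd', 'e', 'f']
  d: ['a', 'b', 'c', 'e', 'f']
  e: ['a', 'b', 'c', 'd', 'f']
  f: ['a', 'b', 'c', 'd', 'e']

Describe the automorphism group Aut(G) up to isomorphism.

S_6

All 6 vertices are pairwise adjacent: G = K_6. Every bijection on the vertex set is an automorphism of K_6; hence Aut(K_6) ≅ S_6, order 720.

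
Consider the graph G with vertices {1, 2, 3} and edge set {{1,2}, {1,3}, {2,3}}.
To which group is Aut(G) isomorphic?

S_3

Every vertex has degree 2, so G is the complete graph K_3. Any permutation of the 3 vertices preserves K_3, so Aut(K_3) = S_3 of order 3! = 6.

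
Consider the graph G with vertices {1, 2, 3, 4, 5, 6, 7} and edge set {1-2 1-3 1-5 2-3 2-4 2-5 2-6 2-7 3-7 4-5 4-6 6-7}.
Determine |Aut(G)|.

12

Vertex 2 is the unique vertex of degree 6; the remaining 6 vertices each have degree 3 and induce a cycle, so G is the wheel on 7 vertices with hub 2. Every automorphism fixes the hub and acts on the rim 6-cycle, so Aut(G) ≅ Aut(C_6) = D_6 of order 12.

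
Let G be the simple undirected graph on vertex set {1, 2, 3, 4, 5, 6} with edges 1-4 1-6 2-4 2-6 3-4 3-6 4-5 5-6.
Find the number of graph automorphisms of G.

The vertices split by degree into {4, 6} (degree 4) and {1, 2, 3, 5} (degree 2); every edge runs between the two parts, so G is the complete bipartite graph K_{2,4}. Automorphisms preserve the bipartition setwise (since the parts differ in size) and act as S_2 × S_4 within it; |Aut| = 48.

48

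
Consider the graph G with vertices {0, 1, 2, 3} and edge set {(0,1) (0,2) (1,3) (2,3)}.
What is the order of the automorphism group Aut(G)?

8

G is 2-regular and bipartite on 2^2 = 4 vertices with girth 4; it is the hypercube graph Q_2. Aut(Q_2) consists of the signed permutations of the 2 coordinate axes: 2! permutations times 2^2 sign flips, so |Aut| = 2^2·2! = 8.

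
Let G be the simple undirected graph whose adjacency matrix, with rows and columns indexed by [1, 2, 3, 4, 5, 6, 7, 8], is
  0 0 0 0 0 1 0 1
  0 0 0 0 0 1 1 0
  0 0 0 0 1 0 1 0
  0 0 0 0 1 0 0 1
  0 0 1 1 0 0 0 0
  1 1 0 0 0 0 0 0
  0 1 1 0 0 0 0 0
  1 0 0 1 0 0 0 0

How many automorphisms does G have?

Every vertex has degree 2 and the graph is connected, so G is the 8-cycle C_8. C_8 has 8 rotations and 8 reflections, so Aut(C_8) ≅ D_8 of order 16.

16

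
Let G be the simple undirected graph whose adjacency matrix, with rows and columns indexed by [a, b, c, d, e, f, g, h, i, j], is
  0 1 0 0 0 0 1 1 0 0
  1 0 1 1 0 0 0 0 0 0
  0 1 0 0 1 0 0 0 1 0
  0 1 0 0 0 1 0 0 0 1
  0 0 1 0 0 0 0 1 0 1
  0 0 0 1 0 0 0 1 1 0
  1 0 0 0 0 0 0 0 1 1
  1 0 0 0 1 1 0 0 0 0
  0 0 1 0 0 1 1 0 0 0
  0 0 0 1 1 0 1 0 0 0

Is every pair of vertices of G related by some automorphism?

G is 3-regular on 10 vertices with no triangles and no 4-cycles (girth 5): this is the Petersen graph. Viewing the Petersen graph as the Kneser graph K(5,2) — vertices are 2-subsets of {1,…,5}, edges join disjoint pairs — its automorphisms are exactly the permutations of the 5-element set, so Aut ≅ S_5 of order 120. This group acts transitively on the 10 vertices.

Yes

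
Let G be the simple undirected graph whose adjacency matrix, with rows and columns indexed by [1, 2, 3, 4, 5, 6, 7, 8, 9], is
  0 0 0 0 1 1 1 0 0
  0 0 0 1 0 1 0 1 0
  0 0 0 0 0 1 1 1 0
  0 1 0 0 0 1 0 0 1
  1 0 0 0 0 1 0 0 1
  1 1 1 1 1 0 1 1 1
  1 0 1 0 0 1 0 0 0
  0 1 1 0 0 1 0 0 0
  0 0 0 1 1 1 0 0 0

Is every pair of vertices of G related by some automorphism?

Vertex 6 is the only vertex of degree 8, so every automorphism fixes it; G is not vertex-transitive.

No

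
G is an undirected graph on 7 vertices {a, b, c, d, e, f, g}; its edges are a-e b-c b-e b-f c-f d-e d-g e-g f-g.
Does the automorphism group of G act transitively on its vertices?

No

Vertex a is the only vertex of degree 1, so every automorphism fixes it; G is not vertex-transitive.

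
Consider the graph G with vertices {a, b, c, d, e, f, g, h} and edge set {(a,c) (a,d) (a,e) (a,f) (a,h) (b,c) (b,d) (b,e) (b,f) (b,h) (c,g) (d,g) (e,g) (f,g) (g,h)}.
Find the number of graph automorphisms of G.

The vertices split by degree into {a, b, g} (degree 5) and {c, d, e, f, h} (degree 3); every edge runs between the two parts, so G is the complete bipartite graph K_{3,5}. The parts have unequal sizes, so no automorphism swaps them; each part is permuted independently, giving S_3 × S_5 of order 3!·5! = 720.

720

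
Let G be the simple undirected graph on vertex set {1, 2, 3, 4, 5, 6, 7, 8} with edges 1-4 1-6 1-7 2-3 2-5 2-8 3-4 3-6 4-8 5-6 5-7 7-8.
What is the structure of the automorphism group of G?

the hyperoctahedral group B_3

G is 3-regular and bipartite on 2^3 = 8 vertices with girth 4; it is the hypercube graph Q_3. Aut(Q_3) consists of the signed permutations of the 3 coordinate axes: 3! permutations times 2^3 sign flips, so |Aut| = 2^3·3! = 48.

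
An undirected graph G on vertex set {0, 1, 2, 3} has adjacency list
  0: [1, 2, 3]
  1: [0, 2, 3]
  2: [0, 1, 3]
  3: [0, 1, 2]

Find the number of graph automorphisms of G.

All 4 vertices are pairwise adjacent: G = K_4. Any permutation of the 4 vertices preserves K_4, so Aut(K_4) = S_4 of order 4! = 24.

24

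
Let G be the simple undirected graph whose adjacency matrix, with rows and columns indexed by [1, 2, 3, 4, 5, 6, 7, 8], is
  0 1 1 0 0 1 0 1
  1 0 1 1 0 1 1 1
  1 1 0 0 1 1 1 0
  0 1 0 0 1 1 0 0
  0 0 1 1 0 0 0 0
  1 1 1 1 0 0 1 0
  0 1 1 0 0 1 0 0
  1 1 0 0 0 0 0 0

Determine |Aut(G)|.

Degrees alone do not determine every vertex (e.g. 3 and 6 both have degree 5), but their neighbour-degree multisets differ: N(3) has degrees [2, 3, 4, 5, 6] while N(6) has degrees [3, 3, 4, 5, 6]. Repeating this refinement separates all vertices, so the only automorphism is the identity.

1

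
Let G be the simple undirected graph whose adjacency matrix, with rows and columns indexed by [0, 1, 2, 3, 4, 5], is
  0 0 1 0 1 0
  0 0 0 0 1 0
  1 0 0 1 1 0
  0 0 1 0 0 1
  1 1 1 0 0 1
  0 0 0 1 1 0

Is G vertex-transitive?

Vertex 1 is the only vertex of degree 1, so every automorphism fixes it; G is not vertex-transitive.

No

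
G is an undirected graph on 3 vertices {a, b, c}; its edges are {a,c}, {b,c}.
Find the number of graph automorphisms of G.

2

The degree sequence is [1, 1, 2]; the two degree-1 vertices a and b are the ends of a path, so G = P_3. The only nontrivial automorphism of a path is the end-to-end reflection, so Aut(G) ≅ Z_2.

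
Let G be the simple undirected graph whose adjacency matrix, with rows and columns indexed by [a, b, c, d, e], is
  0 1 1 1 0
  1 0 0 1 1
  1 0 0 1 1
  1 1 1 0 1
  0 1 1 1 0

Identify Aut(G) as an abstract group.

Vertex d is the unique vertex of degree 4; the remaining 4 vertices each have degree 3 and induce a cycle, so G is the wheel on 5 vertices with hub d. With the hub fixed, the remaining symmetry is that of the rim cycle C_4, giving the dihedral group D_4.

the dihedral group of order 8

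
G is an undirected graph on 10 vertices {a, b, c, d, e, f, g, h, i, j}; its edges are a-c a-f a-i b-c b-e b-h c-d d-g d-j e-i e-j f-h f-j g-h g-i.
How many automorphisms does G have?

G is 3-regular on 10 vertices with no triangles and no 4-cycles (girth 5): this is the Petersen graph. It is a classical fact that the Petersen graph has automorphism group S_5 (order 120), arising from its description as the Kneser graph K(5,2).

120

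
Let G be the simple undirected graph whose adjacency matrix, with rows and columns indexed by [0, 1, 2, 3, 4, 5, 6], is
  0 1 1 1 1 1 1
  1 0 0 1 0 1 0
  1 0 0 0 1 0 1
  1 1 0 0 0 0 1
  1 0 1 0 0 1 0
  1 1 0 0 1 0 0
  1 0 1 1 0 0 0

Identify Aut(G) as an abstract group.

the dihedral group of order 12

Vertex 0 is the unique vertex of degree 6; the remaining 6 vertices each have degree 3 and induce a cycle, so G is the wheel on 7 vertices with hub 0. Every automorphism fixes the hub and acts on the rim 6-cycle, so Aut(G) ≅ Aut(C_6) = D_6 of order 12.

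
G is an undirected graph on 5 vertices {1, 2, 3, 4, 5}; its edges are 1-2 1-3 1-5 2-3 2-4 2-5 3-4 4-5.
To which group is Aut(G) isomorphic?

the dihedral group of order 8

Vertex 2 is the unique vertex of degree 4; the remaining 4 vertices each have degree 3 and induce a cycle, so G is the wheel on 5 vertices with hub 2. With the hub fixed, the remaining symmetry is that of the rim cycle C_4, giving the dihedral group D_4.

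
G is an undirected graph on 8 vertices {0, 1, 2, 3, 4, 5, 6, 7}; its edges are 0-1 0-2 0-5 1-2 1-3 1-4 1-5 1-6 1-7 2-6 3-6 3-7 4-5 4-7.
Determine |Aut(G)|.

Vertex 1 is the unique vertex of degree 7; the remaining 7 vertices each have degree 3 and induce a cycle, so G is the wheel on 8 vertices with hub 1. Every automorphism fixes the hub and acts on the rim 7-cycle, so Aut(G) ≅ Aut(C_7) = D_7 of order 14.

14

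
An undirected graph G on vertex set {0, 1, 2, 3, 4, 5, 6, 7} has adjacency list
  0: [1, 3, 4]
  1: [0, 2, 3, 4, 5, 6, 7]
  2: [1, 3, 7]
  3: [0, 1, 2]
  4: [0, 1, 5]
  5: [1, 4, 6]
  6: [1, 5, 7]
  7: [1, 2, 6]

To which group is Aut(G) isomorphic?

Vertex 1 is the unique vertex of degree 7; the remaining 7 vertices each have degree 3 and induce a cycle, so G is the wheel on 8 vertices with hub 1. Every automorphism fixes the hub and acts on the rim 7-cycle, so Aut(G) ≅ Aut(C_7) = D_7 of order 14.

D_7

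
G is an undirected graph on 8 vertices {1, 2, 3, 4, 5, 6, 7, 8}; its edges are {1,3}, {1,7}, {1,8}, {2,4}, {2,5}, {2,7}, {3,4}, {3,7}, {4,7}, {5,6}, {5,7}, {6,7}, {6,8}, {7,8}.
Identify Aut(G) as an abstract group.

Vertex 7 is the unique vertex of degree 7; the remaining 7 vertices each have degree 3 and induce a cycle, so G is the wheel on 8 vertices with hub 7. With the hub fixed, the remaining symmetry is that of the rim cycle C_7, giving the dihedral group D_7.

the dihedral group of order 14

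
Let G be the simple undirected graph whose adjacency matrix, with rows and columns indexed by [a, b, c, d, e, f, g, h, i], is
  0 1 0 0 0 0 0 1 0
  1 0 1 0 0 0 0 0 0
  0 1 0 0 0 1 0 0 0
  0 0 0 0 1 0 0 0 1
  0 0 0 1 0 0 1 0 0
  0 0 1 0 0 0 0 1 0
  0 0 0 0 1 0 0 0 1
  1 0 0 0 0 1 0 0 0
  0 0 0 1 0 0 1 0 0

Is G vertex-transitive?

G has two connected components, {a, b, c, f, h} and {d, e, g, i}; each is 2-regular, so G = C_5 ⊔ C_4. The orbit of a under Aut(G) is {a, b, c, f, h}, which does not contain d, so G is not vertex-transitive.

No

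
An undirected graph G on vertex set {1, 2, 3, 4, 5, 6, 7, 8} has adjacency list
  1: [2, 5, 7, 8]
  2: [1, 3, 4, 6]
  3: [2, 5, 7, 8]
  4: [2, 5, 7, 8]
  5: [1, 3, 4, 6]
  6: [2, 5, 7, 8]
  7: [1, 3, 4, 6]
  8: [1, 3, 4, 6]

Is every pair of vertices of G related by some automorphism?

G is 4-regular and bipartite with parts {2, 5, 7, 8} and {1, 3, 4, 6} (each part is independent and every cross-pair is an edge), so G = K_{4,4}. Each part can be permuted independently (S_4 × S_4) and the two equal-size parts can also be swapped, giving (S_4 × S_4) ⋊ Z_2 of order 2·(4!)² = 1152. Under this action every vertex can be carried to every other, so G is vertex-transitive.

Yes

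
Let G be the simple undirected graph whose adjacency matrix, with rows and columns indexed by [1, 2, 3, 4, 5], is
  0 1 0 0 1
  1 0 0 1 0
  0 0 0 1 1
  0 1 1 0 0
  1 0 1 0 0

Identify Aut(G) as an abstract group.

D_5

Every vertex has degree 2 and the graph is connected, so G is the 5-cycle C_5. The automorphisms of the 5-cycle are exactly the symmetries of a regular 5-gon: the dihedral group D_5, |D_5| = 10.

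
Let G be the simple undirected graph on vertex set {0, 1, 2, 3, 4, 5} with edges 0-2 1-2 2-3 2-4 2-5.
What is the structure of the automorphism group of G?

the symmetric group on 5 letters

Vertex 2 has degree 5 and every other vertex has degree 1, so G is the star K_{1,5} with centre 2. The 5 leaves are pairwise interchangeable while the centre is fixed, giving Aut(G) = S_5.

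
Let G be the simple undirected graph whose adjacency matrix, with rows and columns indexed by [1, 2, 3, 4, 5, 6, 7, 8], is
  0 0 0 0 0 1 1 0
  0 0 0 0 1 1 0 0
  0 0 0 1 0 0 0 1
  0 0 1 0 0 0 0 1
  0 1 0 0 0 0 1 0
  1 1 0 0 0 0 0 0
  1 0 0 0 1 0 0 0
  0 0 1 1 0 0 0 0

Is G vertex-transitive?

G has two connected components, {1, 2, 5, 6, 7} and {3, 4, 8}; each is 2-regular, so G = C_5 ⊔ C_3. The orbit of 1 under Aut(G) is {1, 2, 5, 6, 7}, which does not contain 3, so G is not vertex-transitive.

No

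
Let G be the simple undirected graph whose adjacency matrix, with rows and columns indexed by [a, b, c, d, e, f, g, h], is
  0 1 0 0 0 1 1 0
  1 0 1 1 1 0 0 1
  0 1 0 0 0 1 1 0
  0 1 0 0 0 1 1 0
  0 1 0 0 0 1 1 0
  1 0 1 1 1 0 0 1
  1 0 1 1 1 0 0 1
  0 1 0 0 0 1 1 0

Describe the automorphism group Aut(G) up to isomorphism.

The vertices split by degree into {b, f, g} (degree 5) and {a, c, d, e, h} (degree 3); every edge runs between the two parts, so G is the complete bipartite graph K_{3,5}. The parts have unequal sizes, so no automorphism swaps them; each part is permuted independently, giving S_3 × S_5 of order 3!·5! = 720.

S_3 × S_5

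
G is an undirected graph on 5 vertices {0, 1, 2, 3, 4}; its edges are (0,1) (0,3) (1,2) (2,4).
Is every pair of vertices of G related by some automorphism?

No

Automorphisms preserve degree, but G has vertices of degree 1 and vertices of degree 2; no automorphism maps one to the other, so G is not vertex-transitive.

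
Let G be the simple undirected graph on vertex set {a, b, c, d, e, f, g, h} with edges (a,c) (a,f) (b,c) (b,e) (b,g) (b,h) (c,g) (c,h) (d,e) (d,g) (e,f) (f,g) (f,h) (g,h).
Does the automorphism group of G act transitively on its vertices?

Vertex e is the only vertex of degree 3, so every automorphism fixes it; G is not vertex-transitive.

No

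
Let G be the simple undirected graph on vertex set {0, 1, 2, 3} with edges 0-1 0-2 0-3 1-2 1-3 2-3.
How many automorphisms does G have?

Every vertex has degree 3, so G is the complete graph K_4. Every bijection on the vertex set is an automorphism of K_4; hence Aut(K_4) ≅ S_4, order 24.

24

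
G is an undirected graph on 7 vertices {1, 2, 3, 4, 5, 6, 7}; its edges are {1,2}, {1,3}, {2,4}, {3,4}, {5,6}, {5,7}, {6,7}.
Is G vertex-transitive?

No

G has two connected components, {1, 2, 3, 4} and {5, 6, 7}; each is 2-regular, so G = C_4 ⊔ C_3. The orbit of 1 under Aut(G) is {1, 2, 3, 4}, which does not contain 5, so G is not vertex-transitive.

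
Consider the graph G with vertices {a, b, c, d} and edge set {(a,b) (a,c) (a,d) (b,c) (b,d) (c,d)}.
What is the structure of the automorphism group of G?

All 4 vertices are pairwise adjacent: G = K_4. Every bijection on the vertex set is an automorphism of K_4; hence Aut(K_4) ≅ S_4, order 24.

S_4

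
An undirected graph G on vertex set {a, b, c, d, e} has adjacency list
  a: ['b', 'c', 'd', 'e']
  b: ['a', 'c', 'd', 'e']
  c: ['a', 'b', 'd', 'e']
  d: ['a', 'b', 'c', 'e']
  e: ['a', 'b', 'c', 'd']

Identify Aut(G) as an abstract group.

Every vertex has degree 4, so G is the complete graph K_5. Any permutation of the 5 vertices preserves K_5, so Aut(K_5) = S_5 of order 5! = 120.

S_5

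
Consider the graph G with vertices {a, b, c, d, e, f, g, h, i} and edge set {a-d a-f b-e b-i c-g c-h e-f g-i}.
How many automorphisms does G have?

The degree sequence is [2, 2, 2, 1, 2, 2, 2, 1, 2]; the two degree-1 vertices d and h are the ends of a path, so G = P_9. A path has exactly one nontrivial symmetry — reversal — giving Aut(G) of order 2.

2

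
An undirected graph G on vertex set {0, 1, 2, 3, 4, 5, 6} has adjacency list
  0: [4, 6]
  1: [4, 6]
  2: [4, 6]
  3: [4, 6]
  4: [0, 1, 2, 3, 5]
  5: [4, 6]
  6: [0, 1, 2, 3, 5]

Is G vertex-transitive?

Automorphisms preserve degree, but G has vertices of degree 2 and vertices of degree 5; no automorphism maps one to the other, so G is not vertex-transitive.

No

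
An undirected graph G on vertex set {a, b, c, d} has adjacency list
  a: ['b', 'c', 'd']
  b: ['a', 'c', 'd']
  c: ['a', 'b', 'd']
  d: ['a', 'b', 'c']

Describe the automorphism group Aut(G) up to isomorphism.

Every vertex has degree 3, so G is the complete graph K_4. Any permutation of the 4 vertices preserves K_4, so Aut(K_4) = S_4 of order 4! = 24.

the symmetric group on 4 letters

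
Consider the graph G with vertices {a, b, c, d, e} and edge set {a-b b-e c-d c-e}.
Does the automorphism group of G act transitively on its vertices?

No

Automorphisms preserve degree, but G has vertices of degree 1 and vertices of degree 2; no automorphism maps one to the other, so G is not vertex-transitive.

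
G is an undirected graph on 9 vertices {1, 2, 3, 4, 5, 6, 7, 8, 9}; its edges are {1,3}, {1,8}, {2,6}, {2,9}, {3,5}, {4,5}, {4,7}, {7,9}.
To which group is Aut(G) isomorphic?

The degree sequence is [2, 2, 2, 2, 2, 1, 2, 1, 2]; the two degree-1 vertices 6 and 8 are the ends of a path, so G = P_9. The only nontrivial automorphism of a path is the end-to-end reflection, so Aut(G) ≅ Z_2.

C_2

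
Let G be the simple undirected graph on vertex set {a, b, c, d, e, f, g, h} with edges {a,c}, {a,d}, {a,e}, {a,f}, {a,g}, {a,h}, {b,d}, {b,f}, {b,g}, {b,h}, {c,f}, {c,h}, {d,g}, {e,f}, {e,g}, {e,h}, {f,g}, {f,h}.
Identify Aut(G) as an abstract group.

the trivial group

The degree sequence is [6, 4, 3, 3, 4, 6, 5, 5]. Checking the degree-preserving permutations of the vertex set shows that none except the identity preserves every edge, so Aut(G) is trivial.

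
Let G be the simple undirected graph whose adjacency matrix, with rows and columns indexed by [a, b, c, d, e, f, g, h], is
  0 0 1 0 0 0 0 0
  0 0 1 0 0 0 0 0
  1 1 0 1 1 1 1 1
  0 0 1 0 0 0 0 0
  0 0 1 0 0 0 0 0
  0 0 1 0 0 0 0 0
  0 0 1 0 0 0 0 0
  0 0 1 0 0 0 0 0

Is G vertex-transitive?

Vertex c is the only vertex of degree 7, so every automorphism fixes it; G is not vertex-transitive.

No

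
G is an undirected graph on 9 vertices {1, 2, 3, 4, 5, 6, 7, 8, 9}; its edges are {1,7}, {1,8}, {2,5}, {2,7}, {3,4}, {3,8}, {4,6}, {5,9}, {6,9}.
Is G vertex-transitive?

Every vertex has degree 2 and the graph is connected, so G is the 9-cycle C_9. C_9 has 9 rotations and 9 reflections, so Aut(C_9) ≅ D_9 of order 18. Under this action every vertex can be carried to every other, so G is vertex-transitive.

Yes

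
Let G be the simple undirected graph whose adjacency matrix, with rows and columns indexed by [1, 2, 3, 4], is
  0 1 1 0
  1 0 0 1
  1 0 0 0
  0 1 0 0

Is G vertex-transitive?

Automorphisms preserve degree, but G has vertices of degree 1 and vertices of degree 2; no automorphism maps one to the other, so G is not vertex-transitive.

No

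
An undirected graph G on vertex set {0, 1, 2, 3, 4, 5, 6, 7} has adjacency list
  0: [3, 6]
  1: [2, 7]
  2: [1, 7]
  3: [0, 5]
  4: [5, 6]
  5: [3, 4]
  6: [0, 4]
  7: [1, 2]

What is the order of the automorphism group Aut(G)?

60

G has two connected components, {0, 3, 4, 5, 6} and {1, 2, 7}; each is 2-regular, so G = C_5 ⊔ C_3. The components are non-isomorphic (different sizes), so Aut(G) = Aut(C_5) × Aut(C_3) = D_5 × D_3 of order 10·6 = 60.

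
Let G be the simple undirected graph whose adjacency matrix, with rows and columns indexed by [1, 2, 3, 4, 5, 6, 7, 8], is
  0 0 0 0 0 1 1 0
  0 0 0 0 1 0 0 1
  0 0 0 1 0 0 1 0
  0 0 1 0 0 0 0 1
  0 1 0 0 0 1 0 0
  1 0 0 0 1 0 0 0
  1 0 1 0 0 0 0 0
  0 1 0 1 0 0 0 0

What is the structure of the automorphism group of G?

Every vertex has degree 2 and the graph is connected, so G is the 8-cycle C_8. C_8 has 8 rotations and 8 reflections, so Aut(C_8) ≅ D_8 of order 16.

the dihedral group of order 16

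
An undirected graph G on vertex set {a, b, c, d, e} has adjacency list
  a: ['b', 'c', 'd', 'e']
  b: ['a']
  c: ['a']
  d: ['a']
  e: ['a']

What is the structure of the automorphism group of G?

Vertex a has degree 4 and every other vertex has degree 1, so G is the star K_{1,4} with centre a. The 4 leaves are pairwise interchangeable while the centre is fixed, giving Aut(G) = S_4.

S_4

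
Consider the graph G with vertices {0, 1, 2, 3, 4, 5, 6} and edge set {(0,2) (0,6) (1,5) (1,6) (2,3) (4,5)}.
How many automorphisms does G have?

The degree sequence is [2, 2, 2, 1, 1, 2, 2]; the two degree-1 vertices 3 and 4 are the ends of a path, so G = P_7. A path has exactly one nontrivial symmetry — reversal — giving Aut(G) of order 2.

2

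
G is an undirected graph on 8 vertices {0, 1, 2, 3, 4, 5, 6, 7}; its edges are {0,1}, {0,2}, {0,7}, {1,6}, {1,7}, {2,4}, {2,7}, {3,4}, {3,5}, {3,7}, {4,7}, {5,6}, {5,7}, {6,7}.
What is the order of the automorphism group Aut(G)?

Vertex 7 is the unique vertex of degree 7; the remaining 7 vertices each have degree 3 and induce a cycle, so G is the wheel on 8 vertices with hub 7. Every automorphism fixes the hub and acts on the rim 7-cycle, so Aut(G) ≅ Aut(C_7) = D_7 of order 14.

14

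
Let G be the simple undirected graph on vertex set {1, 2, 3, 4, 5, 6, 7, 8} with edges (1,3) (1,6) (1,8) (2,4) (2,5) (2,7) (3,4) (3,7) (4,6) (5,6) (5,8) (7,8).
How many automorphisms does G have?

G is 3-regular and bipartite on 2^3 = 8 vertices with girth 4; it is the hypercube graph Q_3. The symmetry group of the 3-cube is the hyperoctahedral group B_3 = Z_2 ≀ S_3, of order 2^3·3! = 48.

48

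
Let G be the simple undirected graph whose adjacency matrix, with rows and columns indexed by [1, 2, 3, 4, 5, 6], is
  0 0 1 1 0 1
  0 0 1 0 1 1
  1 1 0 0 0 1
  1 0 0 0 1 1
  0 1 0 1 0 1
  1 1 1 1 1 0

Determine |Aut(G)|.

10

Vertex 6 is the unique vertex of degree 5; the remaining 5 vertices each have degree 3 and induce a cycle, so G is the wheel on 6 vertices with hub 6. Every automorphism fixes the hub and acts on the rim 5-cycle, so Aut(G) ≅ Aut(C_5) = D_5 of order 10.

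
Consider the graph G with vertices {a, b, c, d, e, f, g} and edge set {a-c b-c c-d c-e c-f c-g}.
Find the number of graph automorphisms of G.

Vertex c has degree 6 and every other vertex has degree 1, so G is the star K_{1,6} with centre c. Any automorphism fixes the centre and permutes the 6 leaves freely, so Aut(G) ≅ S_6 of order 6! = 720.

720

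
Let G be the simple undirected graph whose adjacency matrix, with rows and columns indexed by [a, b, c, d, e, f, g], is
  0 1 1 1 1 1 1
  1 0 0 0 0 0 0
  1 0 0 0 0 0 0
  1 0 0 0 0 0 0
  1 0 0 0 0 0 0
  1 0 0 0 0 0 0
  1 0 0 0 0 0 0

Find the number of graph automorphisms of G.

Vertex a has degree 6 and every other vertex has degree 1, so G is the star K_{1,6} with centre a. The 6 leaves are pairwise interchangeable while the centre is fixed, giving Aut(G) = S_6.

720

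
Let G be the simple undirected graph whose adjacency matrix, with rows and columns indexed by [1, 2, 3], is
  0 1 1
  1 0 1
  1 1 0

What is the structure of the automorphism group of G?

Every vertex has degree 2, so G is the complete graph K_3. Every bijection on the vertex set is an automorphism of K_3; hence Aut(K_3) ≅ S_3, order 6.

the symmetric group on 3 letters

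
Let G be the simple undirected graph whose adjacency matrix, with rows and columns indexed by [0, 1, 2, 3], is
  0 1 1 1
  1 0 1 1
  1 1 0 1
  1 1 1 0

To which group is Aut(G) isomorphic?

S_4

All 4 vertices are pairwise adjacent: G = K_4. Every bijection on the vertex set is an automorphism of K_4; hence Aut(K_4) ≅ S_4, order 24.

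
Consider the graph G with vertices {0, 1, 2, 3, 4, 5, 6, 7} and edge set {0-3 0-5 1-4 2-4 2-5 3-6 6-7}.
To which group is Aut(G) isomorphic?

The degree sequence is [2, 1, 2, 2, 2, 2, 2, 1]; the two degree-1 vertices 1 and 7 are the ends of a path, so G = P_8. A path has exactly one nontrivial symmetry — reversal — giving Aut(G) of order 2.

Z_2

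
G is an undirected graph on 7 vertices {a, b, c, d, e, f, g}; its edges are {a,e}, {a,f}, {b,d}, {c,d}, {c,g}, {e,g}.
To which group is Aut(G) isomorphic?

The degree sequence is [2, 1, 2, 2, 2, 1, 2]; the two degree-1 vertices b and f are the ends of a path, so G = P_7. The only nontrivial automorphism of a path is the end-to-end reflection, so Aut(G) ≅ Z_2.

C_2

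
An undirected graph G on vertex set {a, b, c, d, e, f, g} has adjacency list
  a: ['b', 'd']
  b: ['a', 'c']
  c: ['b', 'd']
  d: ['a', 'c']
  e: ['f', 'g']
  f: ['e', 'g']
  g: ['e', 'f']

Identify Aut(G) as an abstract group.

G has two connected components, {a, b, c, d} and {e, f, g}; each is 2-regular, so G = C_4 ⊔ C_3. No automorphism exchanges components of different sizes, hence Aut(G) is the direct product D_3 × D_4, order 48.

D_3 × D_4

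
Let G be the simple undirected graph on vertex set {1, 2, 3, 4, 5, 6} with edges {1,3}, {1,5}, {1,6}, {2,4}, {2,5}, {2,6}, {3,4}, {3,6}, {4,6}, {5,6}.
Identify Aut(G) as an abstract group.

the dihedral group of order 10

Vertex 6 is the unique vertex of degree 5; the remaining 5 vertices each have degree 3 and induce a cycle, so G is the wheel on 6 vertices with hub 6. With the hub fixed, the remaining symmetry is that of the rim cycle C_5, giving the dihedral group D_5.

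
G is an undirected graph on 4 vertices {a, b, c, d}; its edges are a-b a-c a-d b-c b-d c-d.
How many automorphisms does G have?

All 4 vertices are pairwise adjacent: G = K_4. Every bijection on the vertex set is an automorphism of K_4; hence Aut(K_4) ≅ S_4, order 24.

24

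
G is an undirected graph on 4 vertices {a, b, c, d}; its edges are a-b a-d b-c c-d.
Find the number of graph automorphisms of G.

8

G is 2-regular and bipartite on 2^2 = 4 vertices with girth 4; it is the hypercube graph Q_2. The symmetry group of the 2-cube is the hyperoctahedral group B_2 = Z_2 ≀ S_2, of order 2^2·2! = 8.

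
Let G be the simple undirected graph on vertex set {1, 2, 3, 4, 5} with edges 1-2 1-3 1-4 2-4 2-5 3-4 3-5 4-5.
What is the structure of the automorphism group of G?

the dihedral group of order 8

Vertex 4 is the unique vertex of degree 4; the remaining 4 vertices each have degree 3 and induce a cycle, so G is the wheel on 5 vertices with hub 4. With the hub fixed, the remaining symmetry is that of the rim cycle C_4, giving the dihedral group D_4.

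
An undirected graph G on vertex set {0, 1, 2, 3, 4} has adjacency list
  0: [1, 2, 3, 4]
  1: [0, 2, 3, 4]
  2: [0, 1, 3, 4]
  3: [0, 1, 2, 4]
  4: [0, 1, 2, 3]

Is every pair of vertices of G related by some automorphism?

Every vertex has degree 4, so G is the complete graph K_5. Any permutation of the 5 vertices preserves K_5, so Aut(K_5) = S_5 of order 5! = 120. This group acts transitively on the 5 vertices.

Yes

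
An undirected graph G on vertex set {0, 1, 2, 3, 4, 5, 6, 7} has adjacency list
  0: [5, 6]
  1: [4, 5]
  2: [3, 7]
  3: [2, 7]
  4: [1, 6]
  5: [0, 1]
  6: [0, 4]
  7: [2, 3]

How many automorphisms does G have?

60

G has two connected components, {0, 1, 4, 5, 6} and {2, 3, 7}; each is 2-regular, so G = C_5 ⊔ C_3. The components are non-isomorphic (different sizes), so Aut(G) = Aut(C_3) × Aut(C_5) = D_3 × D_5 of order 6·10 = 60.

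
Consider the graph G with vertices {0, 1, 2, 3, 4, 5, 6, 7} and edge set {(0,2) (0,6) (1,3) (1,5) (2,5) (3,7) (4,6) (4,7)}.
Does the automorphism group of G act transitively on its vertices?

Yes

Every vertex has degree 2 and the graph is connected, so G is the 8-cycle C_8. C_8 has 8 rotations and 8 reflections, so Aut(C_8) ≅ D_8 of order 16. Under this action every vertex can be carried to every other, so G is vertex-transitive.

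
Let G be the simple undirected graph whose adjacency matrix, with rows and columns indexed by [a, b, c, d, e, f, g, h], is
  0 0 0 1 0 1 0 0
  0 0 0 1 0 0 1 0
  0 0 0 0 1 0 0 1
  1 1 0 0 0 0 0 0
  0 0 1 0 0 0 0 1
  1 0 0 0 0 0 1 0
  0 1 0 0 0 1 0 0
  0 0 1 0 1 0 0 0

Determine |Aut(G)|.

60

G has two connected components, {a, b, d, f, g} and {c, e, h}; each is 2-regular, so G = C_5 ⊔ C_3. No automorphism exchanges components of different sizes, hence Aut(G) is the direct product D_3 × D_5, order 60.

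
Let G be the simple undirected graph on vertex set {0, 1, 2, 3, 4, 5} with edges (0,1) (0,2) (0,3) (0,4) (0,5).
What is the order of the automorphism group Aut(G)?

120

Vertex 0 has degree 5 and every other vertex has degree 1, so G is the star K_{1,5} with centre 0. Any automorphism fixes the centre and permutes the 5 leaves freely, so Aut(G) ≅ S_5 of order 5! = 120.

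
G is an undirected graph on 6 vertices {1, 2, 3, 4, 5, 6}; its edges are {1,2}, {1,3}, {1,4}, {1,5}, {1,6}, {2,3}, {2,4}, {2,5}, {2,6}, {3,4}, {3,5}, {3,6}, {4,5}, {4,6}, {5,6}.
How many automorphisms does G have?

Every vertex has degree 5, so G is the complete graph K_6. Any permutation of the 6 vertices preserves K_6, so Aut(K_6) = S_6 of order 6! = 720.

720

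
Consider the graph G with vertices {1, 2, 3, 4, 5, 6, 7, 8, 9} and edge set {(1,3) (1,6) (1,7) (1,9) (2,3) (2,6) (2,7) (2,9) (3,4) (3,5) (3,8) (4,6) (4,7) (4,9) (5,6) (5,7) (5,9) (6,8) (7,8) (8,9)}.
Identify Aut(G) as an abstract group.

The vertices split by degree into {3, 6, 7, 9} (degree 5) and {1, 2, 4, 5, 8} (degree 4); every edge runs between the two parts, so G is the complete bipartite graph K_{4,5}. Automorphisms preserve the bipartition setwise (since the parts differ in size) and act as S_4 × S_5 within it; |Aut| = 2880.

S_4 × S_5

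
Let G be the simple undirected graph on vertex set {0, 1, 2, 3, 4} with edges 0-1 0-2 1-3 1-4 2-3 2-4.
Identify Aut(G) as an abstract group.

S_2 × S_3

The vertices split by degree into {1, 2} (degree 3) and {0, 3, 4} (degree 2); every edge runs between the two parts, so G is the complete bipartite graph K_{2,3}. Automorphisms preserve the bipartition setwise (since the parts differ in size) and act as S_2 × S_3 within it; |Aut| = 12.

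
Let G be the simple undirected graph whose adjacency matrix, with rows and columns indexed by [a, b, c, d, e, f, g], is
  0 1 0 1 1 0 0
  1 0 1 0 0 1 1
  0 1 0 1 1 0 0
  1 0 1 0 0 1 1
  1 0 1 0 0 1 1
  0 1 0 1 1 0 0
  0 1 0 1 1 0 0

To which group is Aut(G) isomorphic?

The vertices split by degree into {b, d, e} (degree 4) and {a, c, f, g} (degree 3); every edge runs between the two parts, so G is the complete bipartite graph K_{3,4}. Automorphisms preserve the bipartition setwise (since the parts differ in size) and act as S_3 × S_4 within it; |Aut| = 144.

S_3 × S_4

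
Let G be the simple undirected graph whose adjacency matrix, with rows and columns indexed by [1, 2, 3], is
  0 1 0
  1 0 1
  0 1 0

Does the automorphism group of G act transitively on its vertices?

No

Vertex 2 is the only vertex of degree 2, so every automorphism fixes it; G is not vertex-transitive.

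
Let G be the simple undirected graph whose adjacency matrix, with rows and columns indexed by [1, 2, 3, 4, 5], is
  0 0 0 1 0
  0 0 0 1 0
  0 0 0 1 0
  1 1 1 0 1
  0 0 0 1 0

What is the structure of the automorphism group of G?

the symmetric group on 4 letters

Vertex 4 has degree 4 and every other vertex has degree 1, so G is the star K_{1,4} with centre 4. Any automorphism fixes the centre and permutes the 4 leaves freely, so Aut(G) ≅ S_4 of order 4! = 24.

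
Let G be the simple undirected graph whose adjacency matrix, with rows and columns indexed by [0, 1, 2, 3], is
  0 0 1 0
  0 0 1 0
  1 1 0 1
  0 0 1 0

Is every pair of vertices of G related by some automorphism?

Vertex 2 is the only vertex of degree 3, so every automorphism fixes it; G is not vertex-transitive.

No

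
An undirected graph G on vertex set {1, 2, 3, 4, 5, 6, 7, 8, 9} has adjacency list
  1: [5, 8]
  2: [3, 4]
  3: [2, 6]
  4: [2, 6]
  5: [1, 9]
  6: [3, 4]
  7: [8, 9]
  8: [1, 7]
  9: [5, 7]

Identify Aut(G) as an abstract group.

D_4 × D_5

G has two connected components, {1, 5, 7, 8, 9} and {2, 3, 4, 6}; each is 2-regular, so G = C_5 ⊔ C_4. No automorphism exchanges components of different sizes, hence Aut(G) is the direct product D_4 × D_5, order 80.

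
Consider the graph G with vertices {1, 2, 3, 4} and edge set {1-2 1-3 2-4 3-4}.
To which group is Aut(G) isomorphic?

G is 2-regular and connected on 4 vertices, i.e. the cycle C_4. The automorphisms of the 4-cycle are exactly the symmetries of a regular 4-gon: the dihedral group D_4, |D_4| = 8.

the dihedral group of order 8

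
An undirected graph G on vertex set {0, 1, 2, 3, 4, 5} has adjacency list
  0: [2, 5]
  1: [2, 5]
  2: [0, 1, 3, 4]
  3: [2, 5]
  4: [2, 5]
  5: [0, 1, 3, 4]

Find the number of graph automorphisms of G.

The vertices split by degree into {2, 5} (degree 4) and {0, 1, 3, 4} (degree 2); every edge runs between the two parts, so G is the complete bipartite graph K_{2,4}. Automorphisms preserve the bipartition setwise (since the parts differ in size) and act as S_2 × S_4 within it; |Aut| = 48.

48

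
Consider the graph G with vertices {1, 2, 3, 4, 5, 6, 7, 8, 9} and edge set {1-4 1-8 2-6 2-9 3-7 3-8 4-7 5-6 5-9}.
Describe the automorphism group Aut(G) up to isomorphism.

D_5 × D_4

G has two connected components, {1, 3, 4, 7, 8} and {2, 5, 6, 9}; each is 2-regular, so G = C_5 ⊔ C_4. The components are non-isomorphic (different sizes), so Aut(G) = Aut(C_5) × Aut(C_4) = D_5 × D_4 of order 10·8 = 80.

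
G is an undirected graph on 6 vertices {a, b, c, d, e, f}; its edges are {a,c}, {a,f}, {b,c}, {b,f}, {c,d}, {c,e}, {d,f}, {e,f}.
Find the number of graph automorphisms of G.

The vertices split by degree into {c, f} (degree 4) and {a, b, d, e} (degree 2); every edge runs between the two parts, so G is the complete bipartite graph K_{2,4}. Automorphisms preserve the bipartition setwise (since the parts differ in size) and act as S_2 × S_4 within it; |Aut| = 48.

48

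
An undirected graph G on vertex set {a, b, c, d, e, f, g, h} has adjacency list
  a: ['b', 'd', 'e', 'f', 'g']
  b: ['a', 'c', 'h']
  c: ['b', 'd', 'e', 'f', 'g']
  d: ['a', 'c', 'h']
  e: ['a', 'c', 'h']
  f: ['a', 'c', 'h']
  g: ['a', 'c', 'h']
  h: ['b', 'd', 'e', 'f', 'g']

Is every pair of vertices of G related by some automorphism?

Automorphisms preserve degree, but G has vertices of degree 3 and vertices of degree 5; no automorphism maps one to the other, so G is not vertex-transitive.

No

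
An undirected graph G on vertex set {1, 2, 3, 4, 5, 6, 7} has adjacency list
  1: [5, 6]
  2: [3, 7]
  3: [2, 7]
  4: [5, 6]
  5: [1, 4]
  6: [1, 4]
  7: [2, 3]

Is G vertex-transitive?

G has two connected components, {1, 4, 5, 6} and {2, 3, 7}; each is 2-regular, so G = C_4 ⊔ C_3. The orbit of 1 under Aut(G) is {1, 4, 5, 6}, which does not contain 2, so G is not vertex-transitive.

No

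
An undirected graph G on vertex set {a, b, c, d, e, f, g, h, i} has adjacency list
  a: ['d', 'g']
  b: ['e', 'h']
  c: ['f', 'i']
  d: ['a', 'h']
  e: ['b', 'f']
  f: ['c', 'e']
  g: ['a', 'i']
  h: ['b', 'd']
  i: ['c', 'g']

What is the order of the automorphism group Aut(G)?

G is 2-regular and connected on 9 vertices, i.e. the cycle C_9. C_9 has 9 rotations and 9 reflections, so Aut(C_9) ≅ D_9 of order 18.

18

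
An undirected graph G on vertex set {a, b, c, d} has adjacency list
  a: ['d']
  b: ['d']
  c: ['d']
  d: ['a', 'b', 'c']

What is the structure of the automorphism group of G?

S_3

Vertex d has degree 3 and every other vertex has degree 1, so G is the star K_{1,3} with centre d. Any automorphism fixes the centre and permutes the 3 leaves freely, so Aut(G) ≅ S_3 of order 3! = 6.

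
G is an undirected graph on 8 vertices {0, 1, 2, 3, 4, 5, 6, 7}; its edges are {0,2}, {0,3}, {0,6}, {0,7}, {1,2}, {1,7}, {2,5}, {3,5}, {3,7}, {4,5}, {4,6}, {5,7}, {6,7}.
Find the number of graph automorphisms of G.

Degrees alone do not determine every vertex (e.g. 0 and 5 both have degree 4), but their neighbour-degree multisets differ: N(0) has degrees [3, 3, 3, 5] while N(5) has degrees [2, 3, 3, 5]. Repeating this refinement separates all vertices, so the only automorphism is the identity.

1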